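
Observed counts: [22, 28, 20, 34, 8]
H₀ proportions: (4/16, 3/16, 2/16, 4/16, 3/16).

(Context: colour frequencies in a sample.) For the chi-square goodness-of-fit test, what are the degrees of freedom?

degrees of freedom = 4

df = k − 1 = 5 − 1 = 4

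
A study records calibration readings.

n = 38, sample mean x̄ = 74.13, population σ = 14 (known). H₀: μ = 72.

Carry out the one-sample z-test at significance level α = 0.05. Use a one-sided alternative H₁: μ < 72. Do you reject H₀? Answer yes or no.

reject H₀: no

SE = σ/√n = 14/√38 = 2.2711
z = (x̄−μ₀)/SE = (74.13−72)/2.2711 = 0.9379
p-value (one-sided, H₁ less) = 0.82584
At α=0.05: p ≥ α → fail to reject H₀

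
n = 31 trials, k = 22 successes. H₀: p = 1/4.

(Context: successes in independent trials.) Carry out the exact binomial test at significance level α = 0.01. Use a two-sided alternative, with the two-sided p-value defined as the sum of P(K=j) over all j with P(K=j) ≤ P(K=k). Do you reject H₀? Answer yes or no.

Exact binomial: n=31, k=22, p₀=1/4=0.2500
P(X=j) = C(n,j)·p₀^j·(1−p₀)^(n−j); p = Σ P(X=j) over j with P(X=j) ≤ P(X=22)
p-value (two-sided) = 0.00000
At α=0.01: p < α → reject H₀

reject H₀: yes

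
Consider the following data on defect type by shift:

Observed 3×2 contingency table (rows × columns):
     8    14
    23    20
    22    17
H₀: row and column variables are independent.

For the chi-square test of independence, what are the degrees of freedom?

df = (r−1)(c−1) = (3−1)·(2−1) = 2

degrees of freedom = 2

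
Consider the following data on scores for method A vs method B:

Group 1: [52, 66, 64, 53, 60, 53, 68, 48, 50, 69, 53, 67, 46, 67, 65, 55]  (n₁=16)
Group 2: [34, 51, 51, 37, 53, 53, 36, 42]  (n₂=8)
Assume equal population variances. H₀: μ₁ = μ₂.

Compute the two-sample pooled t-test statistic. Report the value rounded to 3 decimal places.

x̄₁=58.500, s₁=8.000, n₁=16
x̄₂=44.625, s₂=8.228, n₂=8
s_p² = [15·8.000² + 7·8.228²]/22 = 65.1761
SE = √(s_p²·(1/16+1/8)) = 3.4958
t = (58.500−44.625)/3.4958 = 3.9691
df = 22

test statistic = 3.969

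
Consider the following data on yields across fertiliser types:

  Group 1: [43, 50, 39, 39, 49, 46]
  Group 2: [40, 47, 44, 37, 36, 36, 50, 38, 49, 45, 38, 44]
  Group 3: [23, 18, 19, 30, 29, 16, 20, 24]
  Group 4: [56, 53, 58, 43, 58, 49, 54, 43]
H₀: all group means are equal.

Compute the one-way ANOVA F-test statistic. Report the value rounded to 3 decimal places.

test statistic = 44.185

Group means [44.33, 42.00, 22.38, 51.75], grand mean 40.088
SSB = Σnᵢ(x̄ᵢ−x̄)² = 3750.027; SSW = ΣΣ(x−x̄ᵢ)² = 848.708
MSB = 3750.027/3 = 1250.0090; MSW = 848.708/30 = 28.2903
F = MSB/MSW = 44.1851
df = (3, 30)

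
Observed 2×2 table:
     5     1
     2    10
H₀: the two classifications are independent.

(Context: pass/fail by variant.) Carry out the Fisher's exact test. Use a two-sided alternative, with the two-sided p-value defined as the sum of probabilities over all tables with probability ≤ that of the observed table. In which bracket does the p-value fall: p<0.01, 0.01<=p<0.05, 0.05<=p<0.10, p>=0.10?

p-value bracket: 0.01<=p<0.05

Margins: r₁=6, r₂=12, c₁=7, c₂=11, n=18
p_obs = C(6,5)·C(12,2)/C(18,7); sum pmf over tables with pmf ≤ p_obs
p-value (two-sided) = 0.01282
→ bracket: 0.01<=p<0.05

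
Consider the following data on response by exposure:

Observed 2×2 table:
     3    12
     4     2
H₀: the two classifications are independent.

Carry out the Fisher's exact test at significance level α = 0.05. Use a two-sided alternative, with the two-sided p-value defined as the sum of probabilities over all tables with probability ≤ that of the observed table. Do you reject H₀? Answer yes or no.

Margins: r₁=15, r₂=6, c₁=7, c₂=14, n=21
p_obs = C(15,3)·C(6,4)/C(21,7); sum pmf over tables with pmf ≤ p_obs
p-value (two-sided) = 0.11958
At α=0.05: p ≥ α → fail to reject H₀

reject H₀: no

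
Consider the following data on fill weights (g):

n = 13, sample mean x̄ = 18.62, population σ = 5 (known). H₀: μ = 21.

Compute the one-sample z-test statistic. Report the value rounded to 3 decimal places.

SE = σ/√n = 5/√13 = 1.3868
z = (x̄−μ₀)/SE = (18.62−21)/1.3868 = -1.7162

test statistic = -1.716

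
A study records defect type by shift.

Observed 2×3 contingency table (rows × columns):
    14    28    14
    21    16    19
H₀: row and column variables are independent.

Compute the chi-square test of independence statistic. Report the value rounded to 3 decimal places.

test statistic = 5.430

Row totals [56, 56], col totals [35, 44, 33], n=112
χ² = (14−17.50)²/17.50 + (28−22.00)²/22.00 + (14−16.50)²/16.50 + (21−17.50)²/17.50 + (16−22.00)²/22.00 + (19−16.50)²/16.50 = 5.4303
df = 2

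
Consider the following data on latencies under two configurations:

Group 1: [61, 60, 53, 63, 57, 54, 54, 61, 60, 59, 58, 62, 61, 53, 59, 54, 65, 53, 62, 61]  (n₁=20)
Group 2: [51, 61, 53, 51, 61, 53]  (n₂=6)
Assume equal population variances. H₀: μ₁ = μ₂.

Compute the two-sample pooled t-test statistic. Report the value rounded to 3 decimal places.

test statistic = 1.882

x̄₁=58.500, s₁=3.777, n₁=20
x̄₂=55.000, s₂=4.733, n₂=6
s_p² = [19·3.777² + 5·4.733²]/24 = 15.9583
SE = √(s_p²·(1/20+1/6)) = 1.8595
t = (58.500−55.000)/1.8595 = 1.8823
df = 24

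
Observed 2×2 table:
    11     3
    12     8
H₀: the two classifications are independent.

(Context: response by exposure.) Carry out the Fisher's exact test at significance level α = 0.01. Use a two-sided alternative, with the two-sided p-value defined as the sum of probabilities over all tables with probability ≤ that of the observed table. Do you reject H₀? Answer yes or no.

Margins: r₁=14, r₂=20, c₁=23, c₂=11, n=34
p_obs = C(14,11)·C(20,12)/C(34,23); sum pmf over tables with pmf ≤ p_obs
p-value (two-sided) = 0.29481
At α=0.01: p ≥ α → fail to reject H₀

reject H₀: no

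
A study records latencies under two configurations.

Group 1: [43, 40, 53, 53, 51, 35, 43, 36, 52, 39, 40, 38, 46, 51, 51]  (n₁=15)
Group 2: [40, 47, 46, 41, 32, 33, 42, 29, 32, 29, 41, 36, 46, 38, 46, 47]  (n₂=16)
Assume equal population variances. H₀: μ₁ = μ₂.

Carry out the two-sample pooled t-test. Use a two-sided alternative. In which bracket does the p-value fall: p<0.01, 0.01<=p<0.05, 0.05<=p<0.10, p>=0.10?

x̄₁=44.733, s₁=6.595, n₁=15
x̄₂=39.062, s₂=6.516, n₂=16
s_p² = [14·6.595² + 15·6.516²]/29 = 42.9611
SE = √(s_p²·(1/15+1/16)) = 2.3557
t = (44.733−39.062)/2.3557 = 2.4073
df = 29
p-value (two-sided) = 0.02266
→ bracket: 0.01<=p<0.05

p-value bracket: 0.01<=p<0.05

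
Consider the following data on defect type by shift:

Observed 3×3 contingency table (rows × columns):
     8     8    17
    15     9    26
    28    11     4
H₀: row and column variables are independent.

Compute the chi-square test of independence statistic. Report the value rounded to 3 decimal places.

test statistic = 24.355

Row totals [33, 50, 43], col totals [51, 28, 47], n=126
χ² = (8−13.36)²/13.36 + (8−7.33)²/7.33 + (17−12.31)²/12.31 + (15−20.24)²/20.24 + (9−11.11)²/11.11 + (26−18.65)²/18.65 + (28−17.40)²/17.40 + (11−9.56)²/9.56 + (4−16.04)²/16.04 = 24.3547
df = 4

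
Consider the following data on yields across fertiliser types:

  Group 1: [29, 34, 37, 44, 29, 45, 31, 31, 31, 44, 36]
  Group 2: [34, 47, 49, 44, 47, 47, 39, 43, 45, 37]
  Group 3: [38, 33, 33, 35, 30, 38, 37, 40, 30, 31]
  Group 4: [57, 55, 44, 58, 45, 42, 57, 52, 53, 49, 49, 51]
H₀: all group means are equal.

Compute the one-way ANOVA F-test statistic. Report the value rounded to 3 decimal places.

test statistic = 24.873

Group means [35.55, 43.20, 34.50, 51.00], grand mean 41.395
SSB = Σnᵢ(x̄ᵢ−x̄)² = 1991.452; SSW = ΣΣ(x−x̄ᵢ)² = 1040.827
MSB = 1991.452/3 = 663.8173; MSW = 1040.827/39 = 26.6879
F = MSB/MSW = 24.8734
df = (3, 39)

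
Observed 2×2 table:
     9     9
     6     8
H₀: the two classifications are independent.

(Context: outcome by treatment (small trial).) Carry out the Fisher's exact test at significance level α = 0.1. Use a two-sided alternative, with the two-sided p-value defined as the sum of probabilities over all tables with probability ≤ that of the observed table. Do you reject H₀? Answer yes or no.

Margins: r₁=18, r₂=14, c₁=15, c₂=17, n=32
p_obs = C(18,9)·C(14,6)/C(32,15); sum pmf over tables with pmf ≤ p_obs
p-value (two-sided) = 0.73454
At α=0.1: p ≥ α → fail to reject H₀

reject H₀: no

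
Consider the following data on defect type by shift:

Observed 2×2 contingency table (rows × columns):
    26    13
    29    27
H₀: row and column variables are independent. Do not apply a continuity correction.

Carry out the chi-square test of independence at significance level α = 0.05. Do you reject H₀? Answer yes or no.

Row totals [39, 56], col totals [55, 40], n=95
χ² = (26−22.58)²/22.58 + (13−16.42)²/16.42 + (29−32.42)²/32.42 + (27−23.58)²/23.58 = 2.0884
df = 1
p-value (upper-tail) = 0.14842
At α=0.05: p ≥ α → fail to reject H₀

reject H₀: no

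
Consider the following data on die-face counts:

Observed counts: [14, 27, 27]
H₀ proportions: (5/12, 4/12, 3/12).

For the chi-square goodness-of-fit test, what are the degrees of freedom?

df = k − 1 = 3 − 1 = 2

degrees of freedom = 2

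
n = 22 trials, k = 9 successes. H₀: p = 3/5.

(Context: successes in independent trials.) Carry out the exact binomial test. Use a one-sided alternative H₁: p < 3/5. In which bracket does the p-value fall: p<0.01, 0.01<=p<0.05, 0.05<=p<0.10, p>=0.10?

p-value bracket: 0.05<=p<0.10

Exact binomial: n=22, k=9, p₀=3/5=0.6000
P(X≤9) from Σ C(n,i)·p₀^i·(1−p₀)^(n−i)
p-value (one-sided, H₁ less) = 0.05511
→ bracket: 0.05<=p<0.10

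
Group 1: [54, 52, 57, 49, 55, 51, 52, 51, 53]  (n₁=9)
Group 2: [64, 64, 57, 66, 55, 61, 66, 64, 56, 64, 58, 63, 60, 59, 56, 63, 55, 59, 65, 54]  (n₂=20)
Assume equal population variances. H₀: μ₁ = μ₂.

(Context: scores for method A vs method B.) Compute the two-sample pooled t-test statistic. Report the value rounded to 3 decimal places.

test statistic = -5.348

x̄₁=52.667, s₁=2.398, n₁=9
x̄₂=60.450, s₂=4.032, n₂=20
s_p² = [8·2.398² + 19·4.032²]/27 = 13.1463
SE = √(s_p²·(1/9+1/20)) = 1.4553
t = (52.667−60.450)/1.4553 = -5.3481
df = 27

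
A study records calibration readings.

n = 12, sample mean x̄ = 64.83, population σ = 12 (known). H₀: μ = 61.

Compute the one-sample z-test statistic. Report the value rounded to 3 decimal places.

SE = σ/√n = 12/√12 = 3.4641
z = (x̄−μ₀)/SE = (64.83−61)/3.4641 = 1.1056

test statistic = 1.106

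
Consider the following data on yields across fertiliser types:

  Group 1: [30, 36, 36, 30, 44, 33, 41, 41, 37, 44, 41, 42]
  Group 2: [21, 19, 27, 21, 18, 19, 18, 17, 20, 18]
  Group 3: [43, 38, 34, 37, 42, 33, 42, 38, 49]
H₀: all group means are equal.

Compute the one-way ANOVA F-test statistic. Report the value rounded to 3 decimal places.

test statistic = 61.561

Group means [37.92, 19.80, 39.56], grand mean 32.548
SSB = Σnᵢ(x̄ᵢ−x̄)² = 2412.939; SSW = ΣΣ(x−x̄ᵢ)² = 548.739
MSB = 2412.939/2 = 1206.4693; MSW = 548.739/28 = 19.5978
F = MSB/MSW = 61.5614
df = (2, 28)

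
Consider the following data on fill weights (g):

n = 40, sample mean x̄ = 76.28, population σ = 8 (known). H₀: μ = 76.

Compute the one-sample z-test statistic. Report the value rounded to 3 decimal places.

SE = σ/√n = 8/√40 = 1.2649
z = (x̄−μ₀)/SE = (76.28−76)/1.2649 = 0.2214

test statistic = 0.221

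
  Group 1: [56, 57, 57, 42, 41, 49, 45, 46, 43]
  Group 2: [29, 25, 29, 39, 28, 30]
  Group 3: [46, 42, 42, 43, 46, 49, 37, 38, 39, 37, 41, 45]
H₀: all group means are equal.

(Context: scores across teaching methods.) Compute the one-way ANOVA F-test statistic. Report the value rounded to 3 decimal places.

test statistic = 23.566

Group means [48.44, 30.00, 42.08], grand mean 41.519
SSB = Σnᵢ(x̄ᵢ−x̄)² = 1231.602; SSW = ΣΣ(x−x̄ᵢ)² = 627.139
MSB = 1231.602/2 = 615.8009; MSW = 627.139/24 = 26.1308
F = MSB/MSW = 23.5661
df = (2, 24)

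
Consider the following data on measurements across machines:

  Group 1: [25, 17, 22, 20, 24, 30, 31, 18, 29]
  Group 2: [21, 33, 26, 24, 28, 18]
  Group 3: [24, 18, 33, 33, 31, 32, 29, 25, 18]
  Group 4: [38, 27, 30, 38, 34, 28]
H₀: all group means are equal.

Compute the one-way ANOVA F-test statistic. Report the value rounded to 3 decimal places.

test statistic = 3.222

Group means [24.00, 25.00, 27.00, 32.50], grand mean 26.800
SSB = Σnᵢ(x̄ᵢ−x̄)² = 285.300; SSW = ΣΣ(x−x̄ᵢ)² = 767.500
MSB = 285.300/3 = 95.1000; MSW = 767.500/26 = 29.5192
F = MSB/MSW = 3.2216
df = (3, 26)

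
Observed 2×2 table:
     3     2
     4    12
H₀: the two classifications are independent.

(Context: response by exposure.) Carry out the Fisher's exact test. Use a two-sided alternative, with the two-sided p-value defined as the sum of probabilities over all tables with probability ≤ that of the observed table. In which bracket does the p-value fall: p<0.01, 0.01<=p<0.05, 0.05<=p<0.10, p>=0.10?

Margins: r₁=5, r₂=16, c₁=7, c₂=14, n=21
p_obs = C(5,3)·C(16,4)/C(21,7); sum pmf over tables with pmf ≤ p_obs
p-value (two-sided) = 0.28001
→ bracket: p>=0.10

p-value bracket: p>=0.10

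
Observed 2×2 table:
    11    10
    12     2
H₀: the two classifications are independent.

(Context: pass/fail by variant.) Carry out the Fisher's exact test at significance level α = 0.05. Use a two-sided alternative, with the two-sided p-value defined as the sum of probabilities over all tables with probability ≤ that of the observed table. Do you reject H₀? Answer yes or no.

Margins: r₁=21, r₂=14, c₁=23, c₂=12, n=35
p_obs = C(21,11)·C(14,12)/C(35,23); sum pmf over tables with pmf ≤ p_obs
p-value (two-sided) = 0.06973
At α=0.05: p ≥ α → fail to reject H₀

reject H₀: no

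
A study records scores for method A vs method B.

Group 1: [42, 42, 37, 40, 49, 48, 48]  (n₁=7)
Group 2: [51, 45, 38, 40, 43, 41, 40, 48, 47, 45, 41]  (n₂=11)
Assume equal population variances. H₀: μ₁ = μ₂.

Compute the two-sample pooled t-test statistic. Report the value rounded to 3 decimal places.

x̄₁=43.714, s₁=4.645, n₁=7
x̄₂=43.545, s₂=4.009, n₂=11
s_p² = [6·4.645² + 10·4.009²]/16 = 18.1347
SE = √(s_p²·(1/7+1/11)) = 2.0590
t = (43.714−43.545)/2.0590 = 0.0820
df = 16

test statistic = 0.082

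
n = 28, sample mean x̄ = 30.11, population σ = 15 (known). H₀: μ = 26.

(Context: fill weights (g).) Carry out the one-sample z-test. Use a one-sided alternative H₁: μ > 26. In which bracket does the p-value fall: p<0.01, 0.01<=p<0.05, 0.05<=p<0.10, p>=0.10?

SE = σ/√n = 15/√28 = 2.8347
z = (x̄−μ₀)/SE = (30.11−26)/2.8347 = 1.4499
p-value (one-sided, H₁ greater) = 0.07355
→ bracket: 0.05<=p<0.10

p-value bracket: 0.05<=p<0.10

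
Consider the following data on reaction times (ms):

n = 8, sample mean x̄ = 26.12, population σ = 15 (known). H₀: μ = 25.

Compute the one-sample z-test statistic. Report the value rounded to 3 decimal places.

SE = σ/√n = 15/√8 = 5.3033
z = (x̄−μ₀)/SE = (26.12−25)/5.3033 = 0.2112

test statistic = 0.211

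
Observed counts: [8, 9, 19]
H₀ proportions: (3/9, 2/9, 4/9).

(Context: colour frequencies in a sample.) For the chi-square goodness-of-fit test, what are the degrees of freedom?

df = k − 1 = 3 − 1 = 2

degrees of freedom = 2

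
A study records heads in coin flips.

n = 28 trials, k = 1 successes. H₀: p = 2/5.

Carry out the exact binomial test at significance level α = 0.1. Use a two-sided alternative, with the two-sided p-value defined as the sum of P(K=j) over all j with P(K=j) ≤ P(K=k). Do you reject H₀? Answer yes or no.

reject H₀: yes

Exact binomial: n=28, k=1, p₀=2/5=0.4000
P(X=j) = C(n,j)·p₀^j·(1−p₀)^(n−j); p = Σ P(X=j) over j with P(X=j) ≤ P(X=1)
p-value (two-sided) = 0.00002
At α=0.1: p < α → reject H₀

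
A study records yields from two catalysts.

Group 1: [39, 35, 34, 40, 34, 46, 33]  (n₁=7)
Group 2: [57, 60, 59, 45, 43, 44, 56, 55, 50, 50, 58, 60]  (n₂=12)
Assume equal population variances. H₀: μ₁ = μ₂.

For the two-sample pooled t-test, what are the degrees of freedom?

degrees of freedom = 17

df = n₁ + n₂ − 2 = 7 + 12 − 2 = 17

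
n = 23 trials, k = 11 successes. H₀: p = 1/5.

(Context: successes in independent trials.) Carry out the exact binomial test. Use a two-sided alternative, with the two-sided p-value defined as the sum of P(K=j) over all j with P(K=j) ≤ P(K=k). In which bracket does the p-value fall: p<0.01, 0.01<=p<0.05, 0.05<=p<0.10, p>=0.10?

p-value bracket: p<0.01

Exact binomial: n=23, k=11, p₀=1/5=0.2000
P(X=j) = C(n,j)·p₀^j·(1−p₀)^(n−j); p = Σ P(X=j) over j with P(X=j) ≤ P(X=11)
p-value (two-sided) = 0.00250
→ bracket: p<0.01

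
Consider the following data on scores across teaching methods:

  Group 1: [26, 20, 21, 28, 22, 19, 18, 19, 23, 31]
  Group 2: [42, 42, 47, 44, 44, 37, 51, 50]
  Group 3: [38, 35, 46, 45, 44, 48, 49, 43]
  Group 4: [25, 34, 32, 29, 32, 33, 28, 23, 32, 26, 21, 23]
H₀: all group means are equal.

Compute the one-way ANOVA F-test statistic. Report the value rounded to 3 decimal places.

Group means [22.70, 44.62, 43.50, 28.17], grand mean 33.421
SSB = Σnᵢ(x̄ᵢ−x̄)² = 3297.621; SSW = ΣΣ(x−x̄ᵢ)² = 699.642
MSB = 3297.621/3 = 1099.2072; MSW = 699.642/34 = 20.5777
F = MSB/MSW = 53.4174
df = (3, 34)

test statistic = 53.417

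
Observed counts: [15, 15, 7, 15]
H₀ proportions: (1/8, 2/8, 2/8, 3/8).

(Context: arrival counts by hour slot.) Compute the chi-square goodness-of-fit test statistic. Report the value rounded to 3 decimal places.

n = 52; E_i = n·p_i = [6.50, 13.00, 13.00, 19.50]
χ² = (15−6.50)²/6.50 + (15−13.00)²/13.00 + (7−13.00)²/13.00 + (15−19.50)²/19.50 = 15.2308
df = 3

test statistic = 15.231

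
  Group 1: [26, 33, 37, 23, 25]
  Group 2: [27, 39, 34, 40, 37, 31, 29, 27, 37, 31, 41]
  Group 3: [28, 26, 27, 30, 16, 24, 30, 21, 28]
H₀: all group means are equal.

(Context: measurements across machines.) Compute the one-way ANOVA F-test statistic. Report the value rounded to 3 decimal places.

test statistic = 6.713

Group means [28.80, 33.91, 25.56], grand mean 29.880
SSB = Σnᵢ(x̄ᵢ−x̄)² = 352.709; SSW = ΣΣ(x−x̄ᵢ)² = 577.931
MSB = 352.709/2 = 176.3543; MSW = 577.931/22 = 26.2696
F = MSB/MSW = 6.7132
df = (2, 22)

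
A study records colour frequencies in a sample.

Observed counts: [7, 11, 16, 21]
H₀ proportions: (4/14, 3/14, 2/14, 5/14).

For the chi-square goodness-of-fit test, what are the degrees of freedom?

degrees of freedom = 3

df = k − 1 = 4 − 1 = 3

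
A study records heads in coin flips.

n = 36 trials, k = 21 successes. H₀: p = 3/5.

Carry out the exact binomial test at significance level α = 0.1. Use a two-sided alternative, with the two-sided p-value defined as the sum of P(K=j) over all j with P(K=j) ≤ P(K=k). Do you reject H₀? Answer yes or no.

reject H₀: no

Exact binomial: n=36, k=21, p₀=3/5=0.6000
P(X=j) = C(n,j)·p₀^j·(1−p₀)^(n−j); p = Σ P(X=j) over j with P(X=j) ≤ P(X=21)
p-value (two-sided) = 0.86587
At α=0.1: p ≥ α → fail to reject H₀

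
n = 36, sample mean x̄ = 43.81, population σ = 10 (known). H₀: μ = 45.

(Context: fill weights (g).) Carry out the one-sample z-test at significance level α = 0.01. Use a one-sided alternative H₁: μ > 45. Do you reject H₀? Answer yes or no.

SE = σ/√n = 10/√36 = 1.6667
z = (x̄−μ₀)/SE = (43.81−45)/1.6667 = -0.7140
p-value (one-sided, H₁ greater) = 0.76239
At α=0.01: p ≥ α → fail to reject H₀

reject H₀: no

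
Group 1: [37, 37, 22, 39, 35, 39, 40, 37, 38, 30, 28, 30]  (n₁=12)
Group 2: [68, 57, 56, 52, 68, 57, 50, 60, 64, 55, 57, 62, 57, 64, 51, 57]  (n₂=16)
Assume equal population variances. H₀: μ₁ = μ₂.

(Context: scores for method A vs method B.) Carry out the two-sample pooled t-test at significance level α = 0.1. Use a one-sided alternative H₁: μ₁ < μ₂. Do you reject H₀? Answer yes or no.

reject H₀: yes

x̄₁=34.333, s₁=5.565, n₁=12
x̄₂=58.438, s₂=5.513, n₂=16
s_p² = [11·5.565² + 15·5.513²]/26 = 30.6386
SE = √(s_p²·(1/12+1/16)) = 2.1138
t = (34.333−58.438)/2.1138 = -11.4033
df = 26
p-value (one-sided, H₁ less) = 0.00000
At α=0.1: p < α → reject H₀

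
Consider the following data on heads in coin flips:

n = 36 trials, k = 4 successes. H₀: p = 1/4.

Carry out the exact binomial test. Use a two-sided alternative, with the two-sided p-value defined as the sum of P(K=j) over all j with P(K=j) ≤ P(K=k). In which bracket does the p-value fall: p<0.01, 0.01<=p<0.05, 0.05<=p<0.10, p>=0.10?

p-value bracket: 0.05<=p<0.10

Exact binomial: n=36, k=4, p₀=1/4=0.2500
P(X=j) = C(n,j)·p₀^j·(1−p₀)^(n−j); p = Σ P(X=j) over j with P(X=j) ≤ P(X=4)
p-value (two-sided) = 0.05507
→ bracket: 0.05<=p<0.10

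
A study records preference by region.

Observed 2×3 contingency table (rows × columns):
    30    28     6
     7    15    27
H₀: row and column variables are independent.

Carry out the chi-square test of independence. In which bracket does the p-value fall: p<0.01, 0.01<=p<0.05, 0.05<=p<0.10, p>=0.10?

p-value bracket: p<0.01

Row totals [64, 49], col totals [37, 43, 33], n=113
χ² = (30−20.96)²/20.96 + (28−24.35)²/24.35 + (6−18.69)²/18.69 + (7−16.04)²/16.04 + (15−18.65)²/18.65 + (27−14.31)²/14.31 = 30.1309
df = 2
p-value (upper-tail) = 0.00000
→ bracket: p<0.01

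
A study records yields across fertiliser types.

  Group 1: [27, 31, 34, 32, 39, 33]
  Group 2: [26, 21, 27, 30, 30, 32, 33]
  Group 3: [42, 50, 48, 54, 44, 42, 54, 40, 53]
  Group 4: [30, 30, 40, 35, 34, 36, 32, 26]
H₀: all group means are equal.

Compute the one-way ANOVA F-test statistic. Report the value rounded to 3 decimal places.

test statistic = 26.674

Group means [32.67, 28.43, 47.44, 32.88], grand mean 36.167
SSB = Σnᵢ(x̄ᵢ−x̄)² = 1724.022; SSW = ΣΣ(x−x̄ᵢ)² = 560.145
MSB = 1724.022/3 = 574.6739; MSW = 560.145/26 = 21.5440
F = MSB/MSW = 26.6744
df = (3, 26)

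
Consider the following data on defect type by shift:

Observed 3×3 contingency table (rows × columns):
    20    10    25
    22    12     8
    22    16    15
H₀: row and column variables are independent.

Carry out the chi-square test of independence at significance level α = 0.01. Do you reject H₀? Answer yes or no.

reject H₀: no

Row totals [55, 42, 53], col totals [64, 38, 48], n=150
χ² = (20−23.47)²/23.47 + (10−13.93)²/13.93 + (25−17.60)²/17.60 + (22−17.92)²/17.92 + (12−10.64)²/10.64 + (8−13.44)²/13.44 + (22−22.61)²/22.61 + (16−13.43)²/13.43 + (15−16.96)²/16.96 = 8.7749
df = 4
p-value (upper-tail) = 0.06698
At α=0.01: p ≥ α → fail to reject H₀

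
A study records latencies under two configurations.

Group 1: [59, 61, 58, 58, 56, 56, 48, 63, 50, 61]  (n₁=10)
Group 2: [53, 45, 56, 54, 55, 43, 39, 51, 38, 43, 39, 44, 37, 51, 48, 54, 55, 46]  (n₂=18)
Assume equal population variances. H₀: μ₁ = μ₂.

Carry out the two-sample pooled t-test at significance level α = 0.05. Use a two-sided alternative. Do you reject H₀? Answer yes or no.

reject H₀: yes

x̄₁=57.000, s₁=4.784, n₁=10
x̄₂=47.278, s₂=6.551, n₂=18
s_p² = [9·4.784² + 17·6.551²]/26 = 35.9850
SE = √(s_p²·(1/10+1/18)) = 2.3659
t = (57.000−47.278)/2.3659 = 4.1092
df = 26
p-value (two-sided) = 0.00035
At α=0.05: p < α → reject H₀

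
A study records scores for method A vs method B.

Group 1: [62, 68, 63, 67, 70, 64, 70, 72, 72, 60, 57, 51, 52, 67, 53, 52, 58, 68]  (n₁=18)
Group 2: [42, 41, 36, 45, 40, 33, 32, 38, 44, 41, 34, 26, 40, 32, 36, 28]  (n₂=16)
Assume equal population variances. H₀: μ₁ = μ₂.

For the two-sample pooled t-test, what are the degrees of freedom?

df = n₁ + n₂ − 2 = 18 + 16 − 2 = 32

degrees of freedom = 32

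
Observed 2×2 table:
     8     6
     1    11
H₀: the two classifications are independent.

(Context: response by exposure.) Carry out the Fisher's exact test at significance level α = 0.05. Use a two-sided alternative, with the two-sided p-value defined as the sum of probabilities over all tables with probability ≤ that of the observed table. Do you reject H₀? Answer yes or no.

reject H₀: yes

Margins: r₁=14, r₂=12, c₁=9, c₂=17, n=26
p_obs = C(14,8)·C(12,1)/C(26,9); sum pmf over tables with pmf ≤ p_obs
p-value (two-sided) = 0.01446
At α=0.05: p < α → reject H₀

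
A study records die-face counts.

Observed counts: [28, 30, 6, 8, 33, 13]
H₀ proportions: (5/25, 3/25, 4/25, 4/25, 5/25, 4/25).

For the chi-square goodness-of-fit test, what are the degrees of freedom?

degrees of freedom = 5

df = k − 1 = 6 − 1 = 5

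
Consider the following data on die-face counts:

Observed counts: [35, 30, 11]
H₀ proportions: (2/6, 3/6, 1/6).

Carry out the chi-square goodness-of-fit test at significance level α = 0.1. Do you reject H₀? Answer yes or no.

reject H₀: yes

n = 76; E_i = n·p_i = [25.33, 38.00, 12.67]
χ² = (35−25.33)²/25.33 + (30−38.00)²/38.00 + (11−12.67)²/12.67 = 5.5921
df = 2
p-value (upper-tail) = 0.06105
At α=0.1: p < α → reject H₀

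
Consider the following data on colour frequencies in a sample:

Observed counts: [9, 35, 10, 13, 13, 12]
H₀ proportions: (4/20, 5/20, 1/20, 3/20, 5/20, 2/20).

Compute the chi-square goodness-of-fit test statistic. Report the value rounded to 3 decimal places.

test statistic = 22.649

n = 92; E_i = n·p_i = [18.40, 23.00, 4.60, 13.80, 23.00, 9.20]
χ² = (9−18.40)²/18.40 + (35−23.00)²/23.00 + (10−4.60)²/4.60 + (13−13.80)²/13.80 + (13−23.00)²/23.00 + (12−9.20)²/9.20 = 22.6486
df = 5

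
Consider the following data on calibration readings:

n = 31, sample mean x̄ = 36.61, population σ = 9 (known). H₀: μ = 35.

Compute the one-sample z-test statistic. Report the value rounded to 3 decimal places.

SE = σ/√n = 9/√31 = 1.6164
z = (x̄−μ₀)/SE = (36.61−35)/1.6164 = 0.9960

test statistic = 0.996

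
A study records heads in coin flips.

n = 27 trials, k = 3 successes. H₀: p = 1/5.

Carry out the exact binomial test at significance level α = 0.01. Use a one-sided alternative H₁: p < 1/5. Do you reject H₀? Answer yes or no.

reject H₀: no

Exact binomial: n=27, k=3, p₀=1/5=0.2000
P(X≤3) from Σ C(n,i)·p₀^i·(1−p₀)^(n−i)
p-value (one-sided, H₁ less) = 0.18228
At α=0.01: p ≥ α → fail to reject H₀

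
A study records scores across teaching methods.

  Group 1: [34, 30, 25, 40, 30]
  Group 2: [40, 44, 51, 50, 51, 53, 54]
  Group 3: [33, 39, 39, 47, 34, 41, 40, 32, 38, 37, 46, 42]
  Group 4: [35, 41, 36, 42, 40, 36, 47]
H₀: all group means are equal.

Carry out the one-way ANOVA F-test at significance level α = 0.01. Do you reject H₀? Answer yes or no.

Group means [31.80, 49.00, 39.00, 39.57], grand mean 40.226
SSB = Σnᵢ(x̄ᵢ−x̄)² = 914.905; SSW = ΣΣ(x−x̄ᵢ)² = 632.514
MSB = 914.905/3 = 304.9684; MSW = 632.514/27 = 23.4265
F = MSB/MSW = 13.0181
df = (3, 27)
p-value (upper-tail) = 0.00002
At α=0.01: p < α → reject H₀

reject H₀: yes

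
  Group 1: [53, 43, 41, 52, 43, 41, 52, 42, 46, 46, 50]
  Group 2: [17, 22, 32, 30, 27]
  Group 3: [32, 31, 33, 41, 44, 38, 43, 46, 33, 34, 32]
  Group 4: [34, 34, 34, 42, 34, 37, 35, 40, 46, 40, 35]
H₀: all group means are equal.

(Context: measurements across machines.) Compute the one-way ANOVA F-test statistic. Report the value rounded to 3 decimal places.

Group means [46.27, 25.60, 37.00, 37.36], grand mean 38.289
SSB = Σnᵢ(x̄ᵢ−x̄)² = 1533.889; SSW = ΣΣ(x−x̄ᵢ)² = 845.927
MSB = 1533.889/3 = 511.2962; MSW = 845.927/34 = 24.8802
F = MSB/MSW = 20.5503
df = (3, 34)

test statistic = 20.550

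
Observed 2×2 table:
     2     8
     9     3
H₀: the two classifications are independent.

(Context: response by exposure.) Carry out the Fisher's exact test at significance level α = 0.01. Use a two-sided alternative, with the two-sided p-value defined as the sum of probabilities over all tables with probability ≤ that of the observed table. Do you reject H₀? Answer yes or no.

Margins: r₁=10, r₂=12, c₁=11, c₂=11, n=22
p_obs = C(10,2)·C(12,9)/C(22,11); sum pmf over tables with pmf ≤ p_obs
p-value (two-sided) = 0.02997
At α=0.01: p ≥ α → fail to reject H₀

reject H₀: no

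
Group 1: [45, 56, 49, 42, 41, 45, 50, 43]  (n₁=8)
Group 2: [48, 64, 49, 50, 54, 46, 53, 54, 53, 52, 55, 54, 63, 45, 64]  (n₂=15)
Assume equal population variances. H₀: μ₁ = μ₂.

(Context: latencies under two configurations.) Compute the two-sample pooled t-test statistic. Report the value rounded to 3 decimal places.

x̄₁=46.375, s₁=5.012, n₁=8
x̄₂=53.600, s₂=6.021, n₂=15
s_p² = [7·5.012² + 14·6.021²]/21 = 32.5464
SE = √(s_p²·(1/8+1/15)) = 2.4976
t = (46.375−53.600)/2.4976 = -2.8928
df = 21

test statistic = -2.893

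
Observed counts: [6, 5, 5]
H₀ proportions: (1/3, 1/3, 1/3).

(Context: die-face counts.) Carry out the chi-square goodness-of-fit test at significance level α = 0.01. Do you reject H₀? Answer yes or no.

reject H₀: no

n = 16; E_i = n·p_i = [5.33, 5.33, 5.33]
χ² = (6−5.33)²/5.33 + (5−5.33)²/5.33 + (5−5.33)²/5.33 = 0.1250
df = 2
p-value (upper-tail) = 0.93941
At α=0.01: p ≥ α → fail to reject H₀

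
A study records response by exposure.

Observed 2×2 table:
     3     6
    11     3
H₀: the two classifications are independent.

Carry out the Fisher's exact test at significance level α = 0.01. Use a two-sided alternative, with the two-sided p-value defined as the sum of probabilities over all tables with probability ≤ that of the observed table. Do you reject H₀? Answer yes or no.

Margins: r₁=9, r₂=14, c₁=14, c₂=9, n=23
p_obs = C(9,3)·C(14,11)/C(23,14); sum pmf over tables with pmf ≤ p_obs
p-value (two-sided) = 0.07710
At α=0.01: p ≥ α → fail to reject H₀

reject H₀: no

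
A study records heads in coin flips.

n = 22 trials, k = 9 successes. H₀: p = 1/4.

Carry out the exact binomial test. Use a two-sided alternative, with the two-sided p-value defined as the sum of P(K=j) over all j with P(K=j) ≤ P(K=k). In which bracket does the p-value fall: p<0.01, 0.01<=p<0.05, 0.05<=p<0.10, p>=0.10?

Exact binomial: n=22, k=9, p₀=1/4=0.2500
P(X=j) = C(n,j)·p₀^j·(1−p₀)^(n−j); p = Σ P(X=j) over j with P(X=j) ≤ P(X=9)
p-value (two-sided) = 0.08945
→ bracket: 0.05<=p<0.10

p-value bracket: 0.05<=p<0.10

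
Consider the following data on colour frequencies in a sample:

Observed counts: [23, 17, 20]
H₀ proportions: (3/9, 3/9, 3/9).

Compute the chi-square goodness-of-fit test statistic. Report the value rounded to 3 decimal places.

test statistic = 0.900

n = 60; E_i = n·p_i = [20.00, 20.00, 20.00]
χ² = (23−20.00)²/20.00 + (17−20.00)²/20.00 + (20−20.00)²/20.00 = 0.9000
df = 2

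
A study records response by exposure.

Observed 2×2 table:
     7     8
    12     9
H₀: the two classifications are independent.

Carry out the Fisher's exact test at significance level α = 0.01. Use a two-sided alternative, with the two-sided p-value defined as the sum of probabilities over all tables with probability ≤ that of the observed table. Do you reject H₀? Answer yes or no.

reject H₀: no

Margins: r₁=15, r₂=21, c₁=19, c₂=17, n=36
p_obs = C(15,7)·C(21,12)/C(36,19); sum pmf over tables with pmf ≤ p_obs
p-value (two-sided) = 0.73600
At α=0.01: p ≥ α → fail to reject H₀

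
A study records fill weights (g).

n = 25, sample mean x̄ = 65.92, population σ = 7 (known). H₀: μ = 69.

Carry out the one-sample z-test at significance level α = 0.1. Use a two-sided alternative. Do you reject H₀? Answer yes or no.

SE = σ/√n = 7/√25 = 1.4000
z = (x̄−μ₀)/SE = (65.92−69)/1.4000 = -2.2000
p-value (two-sided) = 0.02781
At α=0.1: p < α → reject H₀

reject H₀: yes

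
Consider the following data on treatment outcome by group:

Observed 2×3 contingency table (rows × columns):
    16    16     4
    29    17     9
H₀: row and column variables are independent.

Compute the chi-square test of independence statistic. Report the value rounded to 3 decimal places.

Row totals [36, 55], col totals [45, 33, 13], n=91
χ² = (16−17.80)²/17.80 + (16−13.05)²/13.05 + (4−5.14)²/5.14 + (29−27.20)²/27.20 + (17−19.95)²/19.95 + (9−7.86)²/7.86 = 1.8213
df = 2

test statistic = 1.821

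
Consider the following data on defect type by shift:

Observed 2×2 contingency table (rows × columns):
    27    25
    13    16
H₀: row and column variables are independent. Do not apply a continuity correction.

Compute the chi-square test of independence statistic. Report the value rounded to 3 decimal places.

test statistic = 0.375

Row totals [52, 29], col totals [40, 41], n=81
χ² = (27−25.68)²/25.68 + (25−26.32)²/26.32 + (13−14.32)²/14.32 + (16−14.68)²/14.68 = 0.3750
df = 1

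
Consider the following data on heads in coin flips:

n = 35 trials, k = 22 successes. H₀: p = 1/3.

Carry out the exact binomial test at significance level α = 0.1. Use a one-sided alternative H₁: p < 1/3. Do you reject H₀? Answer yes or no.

Exact binomial: n=35, k=22, p₀=1/3=0.3333
P(X≤22) from Σ C(n,i)·p₀^i·(1−p₀)^(n−i)
p-value (one-sided, H₁ less) = 0.99991
At α=0.1: p ≥ α → fail to reject H₀

reject H₀: no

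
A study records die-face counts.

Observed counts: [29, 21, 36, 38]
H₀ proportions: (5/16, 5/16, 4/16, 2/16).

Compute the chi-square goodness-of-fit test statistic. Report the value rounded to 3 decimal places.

n = 124; E_i = n·p_i = [38.75, 38.75, 31.00, 15.50]
χ² = (29−38.75)²/38.75 + (21−38.75)²/38.75 + (36−31.00)²/31.00 + (38−15.50)²/15.50 = 44.0516
df = 3

test statistic = 44.052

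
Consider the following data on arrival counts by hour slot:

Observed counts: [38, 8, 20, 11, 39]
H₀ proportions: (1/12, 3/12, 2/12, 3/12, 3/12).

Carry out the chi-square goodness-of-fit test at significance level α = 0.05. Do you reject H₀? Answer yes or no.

reject H₀: yes

n = 116; E_i = n·p_i = [9.67, 29.00, 19.33, 29.00, 29.00]
χ² = (38−9.67)²/9.67 + (8−29.00)²/29.00 + (20−19.33)²/19.33 + (11−29.00)²/29.00 + (39−29.00)²/29.00 = 112.8966
df = 4
p-value (upper-tail) = 0.00000
At α=0.05: p < α → reject H₀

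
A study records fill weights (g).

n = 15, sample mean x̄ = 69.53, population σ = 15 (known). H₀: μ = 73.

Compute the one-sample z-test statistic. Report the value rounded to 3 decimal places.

test statistic = -0.896

SE = σ/√n = 15/√15 = 3.8730
z = (x̄−μ₀)/SE = (69.53−73)/3.8730 = -0.8960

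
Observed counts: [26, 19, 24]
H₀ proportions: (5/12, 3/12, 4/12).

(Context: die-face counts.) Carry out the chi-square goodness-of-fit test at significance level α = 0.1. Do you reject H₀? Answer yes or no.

n = 69; E_i = n·p_i = [28.75, 17.25, 23.00]
χ² = (26−28.75)²/28.75 + (19−17.25)²/17.25 + (24−23.00)²/23.00 = 0.4841
df = 2
p-value (upper-tail) = 0.78503
At α=0.1: p ≥ α → fail to reject H₀

reject H₀: no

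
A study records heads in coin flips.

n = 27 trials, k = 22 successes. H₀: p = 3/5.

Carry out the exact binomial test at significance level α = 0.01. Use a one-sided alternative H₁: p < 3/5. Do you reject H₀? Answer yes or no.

Exact binomial: n=27, k=22, p₀=3/5=0.6000
P(X≤22) from Σ C(n,i)·p₀^i·(1−p₀)^(n−i)
p-value (one-sided, H₁ less) = 0.99539
At α=0.01: p ≥ α → fail to reject H₀

reject H₀: no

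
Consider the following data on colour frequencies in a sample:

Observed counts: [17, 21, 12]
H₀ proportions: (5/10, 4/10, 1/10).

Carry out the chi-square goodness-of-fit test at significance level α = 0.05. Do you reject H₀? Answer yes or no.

n = 50; E_i = n·p_i = [25.00, 20.00, 5.00]
χ² = (17−25.00)²/25.00 + (21−20.00)²/20.00 + (12−5.00)²/5.00 = 12.4100
df = 2
p-value (upper-tail) = 0.00202
At α=0.05: p < α → reject H₀

reject H₀: yes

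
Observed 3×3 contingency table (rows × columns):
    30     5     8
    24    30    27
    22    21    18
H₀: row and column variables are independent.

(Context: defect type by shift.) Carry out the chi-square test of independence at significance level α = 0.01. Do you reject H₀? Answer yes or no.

Row totals [43, 81, 61], col totals [76, 56, 53], n=185
χ² = (30−17.66)²/17.66 + (5−13.02)²/13.02 + (8−12.32)²/12.32 + (24−33.28)²/33.28 + (30−24.52)²/24.52 + (27−23.21)²/23.21 + (22−25.06)²/25.06 + (21−18.46)²/18.46 + (18−17.48)²/17.48 = 20.2332
df = 4
p-value (upper-tail) = 0.00045
At α=0.01: p < α → reject H₀

reject H₀: yes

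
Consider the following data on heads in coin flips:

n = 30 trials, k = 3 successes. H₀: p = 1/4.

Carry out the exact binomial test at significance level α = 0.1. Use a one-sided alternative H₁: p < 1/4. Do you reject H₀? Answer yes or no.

reject H₀: yes

Exact binomial: n=30, k=3, p₀=1/4=0.2500
P(X≤3) from Σ C(n,i)·p₀^i·(1−p₀)^(n−i)
p-value (one-sided, H₁ less) = 0.03745
At α=0.1: p < α → reject H₀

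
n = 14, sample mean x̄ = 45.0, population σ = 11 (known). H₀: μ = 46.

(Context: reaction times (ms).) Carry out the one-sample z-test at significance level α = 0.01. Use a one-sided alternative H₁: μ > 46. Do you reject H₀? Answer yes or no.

SE = σ/√n = 11/√14 = 2.9399
z = (x̄−μ₀)/SE = (45.0−46)/2.9399 = -0.3402
p-value (one-sided, H₁ greater) = 0.63313
At α=0.01: p ≥ α → fail to reject H₀

reject H₀: no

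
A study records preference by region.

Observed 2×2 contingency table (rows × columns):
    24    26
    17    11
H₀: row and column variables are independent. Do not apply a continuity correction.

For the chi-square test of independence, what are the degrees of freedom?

degrees of freedom = 1

df = (r−1)(c−1) = (2−1)·(2−1) = 1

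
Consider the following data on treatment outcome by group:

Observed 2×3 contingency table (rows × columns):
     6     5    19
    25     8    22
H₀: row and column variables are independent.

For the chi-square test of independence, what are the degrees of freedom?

df = (r−1)(c−1) = (2−1)·(3−1) = 2

degrees of freedom = 2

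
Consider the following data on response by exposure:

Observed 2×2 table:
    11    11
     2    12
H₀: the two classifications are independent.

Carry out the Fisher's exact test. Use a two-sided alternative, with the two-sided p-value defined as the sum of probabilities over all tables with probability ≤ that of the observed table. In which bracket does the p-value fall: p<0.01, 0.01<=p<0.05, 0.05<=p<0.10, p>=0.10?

p-value bracket: 0.01<=p<0.05

Margins: r₁=22, r₂=14, c₁=13, c₂=23, n=36
p_obs = C(22,11)·C(14,2)/C(36,13); sum pmf over tables with pmf ≤ p_obs
p-value (two-sided) = 0.03896
→ bracket: 0.01<=p<0.05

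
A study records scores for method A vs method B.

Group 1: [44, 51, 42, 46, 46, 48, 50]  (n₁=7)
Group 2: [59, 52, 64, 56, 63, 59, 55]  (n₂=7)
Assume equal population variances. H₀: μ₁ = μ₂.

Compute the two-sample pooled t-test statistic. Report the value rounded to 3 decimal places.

test statistic = -5.704

x̄₁=46.714, s₁=3.200, n₁=7
x̄₂=58.286, s₂=4.309, n₂=7
s_p² = [6·3.200² + 6·4.309²]/12 = 14.4048
SE = √(s_p²·(1/7+1/7)) = 2.0287
t = (46.714−58.286)/2.0287 = -5.7038
df = 12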